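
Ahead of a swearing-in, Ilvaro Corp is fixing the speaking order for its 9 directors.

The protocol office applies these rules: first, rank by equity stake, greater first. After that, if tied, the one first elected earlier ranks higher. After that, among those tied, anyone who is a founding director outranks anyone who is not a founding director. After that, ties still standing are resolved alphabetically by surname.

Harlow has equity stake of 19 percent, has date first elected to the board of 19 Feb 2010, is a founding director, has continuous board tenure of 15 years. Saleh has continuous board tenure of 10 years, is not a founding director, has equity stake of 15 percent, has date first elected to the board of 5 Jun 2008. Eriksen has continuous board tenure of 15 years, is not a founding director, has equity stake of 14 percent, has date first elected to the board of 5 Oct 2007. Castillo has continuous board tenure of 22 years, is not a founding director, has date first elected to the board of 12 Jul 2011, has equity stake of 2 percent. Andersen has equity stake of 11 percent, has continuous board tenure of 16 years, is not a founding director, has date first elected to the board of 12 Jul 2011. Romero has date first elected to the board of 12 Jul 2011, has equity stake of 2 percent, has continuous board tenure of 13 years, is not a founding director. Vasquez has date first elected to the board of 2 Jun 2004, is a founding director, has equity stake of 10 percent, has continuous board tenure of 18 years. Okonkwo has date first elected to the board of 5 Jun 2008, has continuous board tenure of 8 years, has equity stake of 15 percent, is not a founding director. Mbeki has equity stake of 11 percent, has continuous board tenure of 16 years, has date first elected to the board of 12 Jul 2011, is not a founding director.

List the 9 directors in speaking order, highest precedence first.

By equity stake (higher first): Harlow (19 percent); then Okonkwo and Saleh (both 15 percent); then Eriksen (14 percent); then Andersen and Mbeki (both 11 percent); then Vasquez (10 percent); then Castillo and Romero (both 2 percent).
Okonkwo and Saleh both have date first elected to the board 5 Jun 2008, so the next rule applies.
Okonkwo and Saleh are each not a founding director, so the next rule applies.
Among Okonkwo and Saleh, alphabetically by surname: Okonkwo before Saleh.
Andersen and Mbeki both have date first elected to the board 12 Jul 2011, so the next rule applies.
Andersen and Mbeki are each not a founding director, so the next rule applies.
Among Andersen and Mbeki, alphabetically by surname: Andersen before Mbeki.
Castillo and Romero both have date first elected to the board 12 Jul 2011, so the next rule applies.
Castillo and Romero are each not a founding director, so the next rule applies.
Among Castillo and Romero, alphabetically by surname: Castillo before Romero.
Full order: Harlow, Okonkwo, Saleh, Eriksen, Andersen, Mbeki, Vasquez, Castillo, Romero.

Harlow, Okonkwo, Saleh, Eriksen, Andersen, Mbeki, Vasquez, Castillo, Romero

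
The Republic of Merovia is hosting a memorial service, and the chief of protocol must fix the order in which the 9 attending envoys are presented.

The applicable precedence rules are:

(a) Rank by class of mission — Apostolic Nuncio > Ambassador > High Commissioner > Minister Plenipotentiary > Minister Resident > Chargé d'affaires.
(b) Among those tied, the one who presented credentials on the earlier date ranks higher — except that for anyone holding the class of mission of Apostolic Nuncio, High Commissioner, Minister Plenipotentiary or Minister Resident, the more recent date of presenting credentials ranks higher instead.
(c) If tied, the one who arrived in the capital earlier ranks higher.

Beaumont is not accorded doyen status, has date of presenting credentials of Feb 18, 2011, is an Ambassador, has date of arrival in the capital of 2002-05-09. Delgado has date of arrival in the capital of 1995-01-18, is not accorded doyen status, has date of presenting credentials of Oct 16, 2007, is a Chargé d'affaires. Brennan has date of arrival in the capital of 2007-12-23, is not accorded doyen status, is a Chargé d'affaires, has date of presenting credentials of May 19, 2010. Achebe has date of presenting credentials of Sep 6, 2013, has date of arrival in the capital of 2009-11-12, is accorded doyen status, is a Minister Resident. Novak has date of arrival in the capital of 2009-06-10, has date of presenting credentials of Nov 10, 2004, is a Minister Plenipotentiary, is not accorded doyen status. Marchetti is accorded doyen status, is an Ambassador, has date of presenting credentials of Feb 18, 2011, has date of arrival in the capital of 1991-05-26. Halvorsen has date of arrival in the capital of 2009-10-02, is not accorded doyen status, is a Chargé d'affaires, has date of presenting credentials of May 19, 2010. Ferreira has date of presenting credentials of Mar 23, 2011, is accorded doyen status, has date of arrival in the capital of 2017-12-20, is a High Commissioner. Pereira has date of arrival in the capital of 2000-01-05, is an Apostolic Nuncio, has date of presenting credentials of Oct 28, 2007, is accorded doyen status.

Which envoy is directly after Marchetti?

Beaumont

By class of mission: Pereira (Apostolic Nuncio); then Marchetti and Beaumont (Ambassador); then Ferreira (High Commissioner); then Novak (Minister Plenipotentiary); then Achebe (Minister Resident); then Delgado, Brennan and Halvorsen (Chargé d'affaires).
Marchetti and Beaumont both have date of presenting credentials Feb 18, 2011, so the next rule applies.
Among Marchetti and Beaumont, by date of arrival in the capital (earlier first): Marchetti (1991-05-26) before Beaumont (2002-05-09).
Among Delgado, Brennan and Halvorsen, by date of presenting credentials (earlier first): Delgado (Oct 16, 2007) before Brennan and Halvorsen (May 19, 2010).
Among Brennan and Halvorsen, by date of arrival in the capital (earlier first): Brennan (2007-12-23) before Halvorsen (2009-10-02).
Order: Pereira, Marchetti, Beaumont, Ferreira, Novak, Achebe, Delgado, Brennan, Halvorsen.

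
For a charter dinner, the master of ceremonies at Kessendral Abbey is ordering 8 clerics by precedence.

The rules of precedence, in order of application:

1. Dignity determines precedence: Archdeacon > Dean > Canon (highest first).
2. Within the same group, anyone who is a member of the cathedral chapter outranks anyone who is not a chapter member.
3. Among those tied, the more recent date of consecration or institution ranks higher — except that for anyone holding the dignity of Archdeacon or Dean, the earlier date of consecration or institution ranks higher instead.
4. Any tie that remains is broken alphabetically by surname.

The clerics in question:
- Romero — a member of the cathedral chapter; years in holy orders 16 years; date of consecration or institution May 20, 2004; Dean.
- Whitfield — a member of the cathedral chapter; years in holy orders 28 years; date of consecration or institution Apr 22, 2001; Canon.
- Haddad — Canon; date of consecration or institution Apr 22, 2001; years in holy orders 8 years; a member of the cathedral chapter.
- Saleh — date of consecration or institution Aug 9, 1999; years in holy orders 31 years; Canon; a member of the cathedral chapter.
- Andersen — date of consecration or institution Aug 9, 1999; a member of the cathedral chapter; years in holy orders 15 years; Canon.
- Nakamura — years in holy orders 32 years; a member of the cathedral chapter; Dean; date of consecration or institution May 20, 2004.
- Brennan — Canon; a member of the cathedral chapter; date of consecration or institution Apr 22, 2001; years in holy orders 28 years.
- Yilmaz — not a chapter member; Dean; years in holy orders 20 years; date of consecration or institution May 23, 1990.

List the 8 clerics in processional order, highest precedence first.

Nakamura, Romero, Yilmaz, Brennan, Haddad, Whitfield, Andersen, Saleh

By dignity: Nakamura, Romero and Yilmaz (Dean); then Brennan, Haddad, Whitfield, Andersen and Saleh (Canon).
Among Nakamura, Romero and Yilmaz, a member of the cathedral chapter before not a chapter member: Nakamura and Romero (a member of the cathedral chapter) before Yilmaz (not a chapter member).
Nakamura and Romero both have date of consecration or institution May 20, 2004, so the next rule applies.
Among Nakamura and Romero, alphabetically by surname: Nakamura before Romero.
Brennan, Haddad, Whitfield, Andersen and Saleh are each a member of the cathedral chapter, so the next rule applies.
Among Brennan, Haddad, Whitfield, Andersen and Saleh, by date of consecration or institution (later first): Brennan, Haddad and Whitfield (Apr 22, 2001) before Andersen and Saleh (Aug 9, 1999).
Among Brennan, Haddad and Whitfield, alphabetically by surname: Brennan before Haddad before Whitfield.
Among Andersen and Saleh, alphabetically by surname: Andersen before Saleh.
Full order: Nakamura, Romero, Yilmaz, Brennan, Haddad, Whitfield, Andersen, Saleh.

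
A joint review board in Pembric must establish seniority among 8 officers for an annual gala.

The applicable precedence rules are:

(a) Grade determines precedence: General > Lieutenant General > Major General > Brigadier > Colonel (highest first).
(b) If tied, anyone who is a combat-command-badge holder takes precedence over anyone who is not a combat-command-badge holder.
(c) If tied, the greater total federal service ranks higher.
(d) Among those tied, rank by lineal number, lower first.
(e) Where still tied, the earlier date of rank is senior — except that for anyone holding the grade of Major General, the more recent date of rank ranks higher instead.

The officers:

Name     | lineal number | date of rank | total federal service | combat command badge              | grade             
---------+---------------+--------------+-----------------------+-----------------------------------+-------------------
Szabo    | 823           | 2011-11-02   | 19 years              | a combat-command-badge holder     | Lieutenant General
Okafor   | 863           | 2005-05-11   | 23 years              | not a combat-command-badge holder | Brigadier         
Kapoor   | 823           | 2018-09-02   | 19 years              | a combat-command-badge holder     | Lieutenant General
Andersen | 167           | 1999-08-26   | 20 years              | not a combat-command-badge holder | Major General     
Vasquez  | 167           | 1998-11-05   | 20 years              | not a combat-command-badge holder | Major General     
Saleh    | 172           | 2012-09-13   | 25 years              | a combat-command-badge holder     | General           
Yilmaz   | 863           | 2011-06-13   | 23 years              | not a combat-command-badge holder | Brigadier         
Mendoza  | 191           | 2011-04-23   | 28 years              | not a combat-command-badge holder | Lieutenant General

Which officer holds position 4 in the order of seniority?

By grade: Saleh (General); then Szabo, Kapoor and Mendoza (Lieutenant General); then Andersen and Vasquez (Major General); then Okafor and Yilmaz (Brigadier).
Among Szabo, Kapoor and Mendoza, a combat-command-badge holder before not a combat-command-badge holder: Szabo and Kapoor (a combat-command-badge holder) before Mendoza (not a combat-command-badge holder).
Szabo and Kapoor both have total federal service 19 years, so the next rule applies.
Szabo and Kapoor both have lineal number 823, so the next rule applies.
Among Szabo and Kapoor, by date of rank (earlier first): Szabo (2011-11-02) before Kapoor (2018-09-02).
Andersen and Vasquez are each not a combat-command-badge holder, so the next rule applies.
Andersen and Vasquez both have total federal service 20 years, so the next rule applies.
Andersen and Vasquez both have lineal number 167, so the next rule applies.
Among Andersen and Vasquez, by date of rank (later first) (reversed rule for this group): Andersen (1999-08-26) before Vasquez (1998-11-05).
Okafor and Yilmaz are each not a combat-command-badge holder, so the next rule applies.
Okafor and Yilmaz both have total federal service 23 years, so the next rule applies.
Okafor and Yilmaz both have lineal number 863, so the next rule applies.
Among Okafor and Yilmaz, by date of rank (earlier first): Okafor (2005-05-11) before Yilmaz (2011-06-13).
Order: Saleh, Szabo, Kapoor, Mendoza, Andersen, Vasquez, Okafor, Yilmaz.

Mendoza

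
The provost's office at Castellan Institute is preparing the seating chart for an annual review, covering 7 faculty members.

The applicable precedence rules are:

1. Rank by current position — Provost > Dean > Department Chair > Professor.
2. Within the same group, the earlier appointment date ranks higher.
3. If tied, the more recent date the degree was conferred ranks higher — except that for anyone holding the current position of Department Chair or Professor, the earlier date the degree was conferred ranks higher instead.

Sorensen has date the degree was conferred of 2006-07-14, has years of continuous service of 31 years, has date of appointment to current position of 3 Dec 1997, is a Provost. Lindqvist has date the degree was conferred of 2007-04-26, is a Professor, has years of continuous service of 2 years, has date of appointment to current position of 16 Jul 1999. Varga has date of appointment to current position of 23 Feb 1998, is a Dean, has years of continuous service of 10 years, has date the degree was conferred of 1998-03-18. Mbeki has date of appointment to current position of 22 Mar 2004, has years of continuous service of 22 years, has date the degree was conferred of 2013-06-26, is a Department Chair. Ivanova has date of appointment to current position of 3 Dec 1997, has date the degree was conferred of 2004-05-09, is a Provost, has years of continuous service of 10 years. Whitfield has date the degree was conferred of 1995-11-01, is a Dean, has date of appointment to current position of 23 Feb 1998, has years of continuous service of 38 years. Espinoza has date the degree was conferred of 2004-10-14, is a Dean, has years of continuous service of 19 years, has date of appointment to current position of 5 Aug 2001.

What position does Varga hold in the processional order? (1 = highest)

By current position: Sorensen and Ivanova (Provost); then Varga, Whitfield and Espinoza (Dean); then Mbeki (Department Chair); then Lindqvist (Professor).
Sorensen and Ivanova both have date of appointment to current position 3 Dec 1997, so the next rule applies.
Among Sorensen and Ivanova, by date the degree was conferred (later first): Sorensen (2006-07-14) before Ivanova (2004-05-09).
Among Varga, Whitfield and Espinoza, by date of appointment to current position (earlier first): Varga and Whitfield (23 Feb 1998) before Espinoza (5 Aug 2001).
Among Varga and Whitfield, by date the degree was conferred (later first): Varga (1998-03-18) before Whitfield (1995-11-01).
Order: Sorensen, Ivanova, Varga, Whitfield, Espinoza, Mbeki, Lindqvist. So position 3.

3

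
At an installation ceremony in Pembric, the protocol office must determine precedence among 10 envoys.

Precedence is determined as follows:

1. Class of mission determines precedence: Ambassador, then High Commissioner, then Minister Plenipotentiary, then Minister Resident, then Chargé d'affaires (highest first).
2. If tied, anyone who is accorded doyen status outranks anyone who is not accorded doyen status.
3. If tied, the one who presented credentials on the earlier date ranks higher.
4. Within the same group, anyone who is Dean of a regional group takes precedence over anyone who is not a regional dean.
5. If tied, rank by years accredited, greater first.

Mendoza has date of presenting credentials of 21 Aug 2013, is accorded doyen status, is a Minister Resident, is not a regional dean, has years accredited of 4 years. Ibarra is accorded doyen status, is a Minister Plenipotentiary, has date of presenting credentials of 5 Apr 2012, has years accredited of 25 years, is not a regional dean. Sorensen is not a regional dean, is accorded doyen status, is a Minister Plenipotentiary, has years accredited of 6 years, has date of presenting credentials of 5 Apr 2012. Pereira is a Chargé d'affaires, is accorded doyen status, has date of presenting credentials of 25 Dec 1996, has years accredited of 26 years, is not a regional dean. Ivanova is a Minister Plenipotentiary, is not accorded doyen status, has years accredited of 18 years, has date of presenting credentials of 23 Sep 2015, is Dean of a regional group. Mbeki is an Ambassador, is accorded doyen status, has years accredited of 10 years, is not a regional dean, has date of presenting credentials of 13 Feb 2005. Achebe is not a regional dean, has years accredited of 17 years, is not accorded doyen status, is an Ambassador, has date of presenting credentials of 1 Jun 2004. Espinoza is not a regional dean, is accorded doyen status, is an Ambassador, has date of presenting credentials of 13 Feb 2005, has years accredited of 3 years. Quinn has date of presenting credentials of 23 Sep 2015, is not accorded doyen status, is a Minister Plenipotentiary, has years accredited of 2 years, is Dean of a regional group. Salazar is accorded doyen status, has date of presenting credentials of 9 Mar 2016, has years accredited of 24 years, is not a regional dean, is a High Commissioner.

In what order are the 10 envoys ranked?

Mbeki, Espinoza, Achebe, Salazar, Ibarra, Sorensen, Ivanova, Quinn, Mendoza, Pereira

By class of mission: Mbeki, Espinoza and Achebe (Ambassador); then Salazar (High Commissioner); then Ibarra, Sorensen, Ivanova and Quinn (Minister Plenipotentiary); then Mendoza (Minister Resident); then Pereira (Chargé d'affaires).
Among Mbeki, Espinoza and Achebe, accorded doyen status before not accorded doyen status: Mbeki and Espinoza (accorded doyen status) before Achebe (not accorded doyen status).
Mbeki and Espinoza both have date of presenting credentials 13 Feb 2005, so the next rule applies.
Mbeki and Espinoza are each not a regional dean, so the next rule applies.
Among Mbeki and Espinoza, by years accredited (higher first): Mbeki (10 years) before Espinoza (3 years).
Among Ibarra, Sorensen, Ivanova and Quinn, accorded doyen status before not accorded doyen status: Ibarra and Sorensen (accorded doyen status) before Ivanova and Quinn (not accorded doyen status).
Ibarra and Sorensen both have date of presenting credentials 5 Apr 2012, so the next rule applies.
Ibarra and Sorensen are each not a regional dean, so the next rule applies.
Among Ibarra and Sorensen, by years accredited (higher first): Ibarra (25 years) before Sorensen (6 years).
Ivanova and Quinn both have date of presenting credentials 23 Sep 2015, so the next rule applies.
Ivanova and Quinn are each Dean of a regional group, so the next rule applies.
Among Ivanova and Quinn, by years accredited (higher first): Ivanova (18 years) before Quinn (2 years).
Full order: Mbeki, Espinoza, Achebe, Salazar, Ibarra, Sorensen, Ivanova, Quinn, Mendoza, Pereira.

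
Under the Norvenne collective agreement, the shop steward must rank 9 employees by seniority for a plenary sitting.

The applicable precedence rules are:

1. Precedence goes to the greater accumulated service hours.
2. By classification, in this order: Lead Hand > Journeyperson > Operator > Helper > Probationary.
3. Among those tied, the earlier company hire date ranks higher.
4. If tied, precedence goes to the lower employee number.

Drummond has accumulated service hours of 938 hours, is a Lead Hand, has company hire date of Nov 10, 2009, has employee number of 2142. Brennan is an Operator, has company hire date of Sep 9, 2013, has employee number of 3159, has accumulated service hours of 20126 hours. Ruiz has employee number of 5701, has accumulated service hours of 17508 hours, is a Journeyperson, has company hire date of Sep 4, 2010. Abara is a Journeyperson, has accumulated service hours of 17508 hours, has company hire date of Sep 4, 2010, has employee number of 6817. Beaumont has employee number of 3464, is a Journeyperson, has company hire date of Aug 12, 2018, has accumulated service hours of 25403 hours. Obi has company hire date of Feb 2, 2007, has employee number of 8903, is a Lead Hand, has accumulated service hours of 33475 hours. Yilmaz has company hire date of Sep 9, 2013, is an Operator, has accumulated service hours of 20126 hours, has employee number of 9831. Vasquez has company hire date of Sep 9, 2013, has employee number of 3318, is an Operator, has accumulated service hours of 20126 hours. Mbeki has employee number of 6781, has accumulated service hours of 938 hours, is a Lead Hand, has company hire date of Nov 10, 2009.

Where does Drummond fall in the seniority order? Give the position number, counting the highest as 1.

By accumulated service hours (higher first): Obi (33475 hours); then Beaumont (25403 hours); then Brennan, Vasquez and Yilmaz (each 20126 hours); then Ruiz and Abara (both 17508 hours); then Drummond and Mbeki (both 938 hours).
Brennan, Vasquez and Yilmaz are each Operator, so the next rule applies.
Brennan, Vasquez and Yilmaz all have company hire date Sep 9, 2013, so the next rule applies.
Among Brennan, Vasquez and Yilmaz, by employee number (lower first): Brennan (3159) before Vasquez (3318) before Yilmaz (9831).
Ruiz and Abara are each Journeyperson, so the next rule applies.
Ruiz and Abara both have company hire date Sep 4, 2010, so the next rule applies.
Among Ruiz and Abara, by employee number (lower first): Ruiz (5701) before Abara (6817).
Drummond and Mbeki are each Lead Hand, so the next rule applies.
Drummond and Mbeki both have company hire date Nov 10, 2009, so the next rule applies.
Among Drummond and Mbeki, by employee number (lower first): Drummond (2142) before Mbeki (6781).
Order: Obi, Beaumont, Brennan, Vasquez, Yilmaz, Ruiz, Abara, Drummond, Mbeki. So position 8.

8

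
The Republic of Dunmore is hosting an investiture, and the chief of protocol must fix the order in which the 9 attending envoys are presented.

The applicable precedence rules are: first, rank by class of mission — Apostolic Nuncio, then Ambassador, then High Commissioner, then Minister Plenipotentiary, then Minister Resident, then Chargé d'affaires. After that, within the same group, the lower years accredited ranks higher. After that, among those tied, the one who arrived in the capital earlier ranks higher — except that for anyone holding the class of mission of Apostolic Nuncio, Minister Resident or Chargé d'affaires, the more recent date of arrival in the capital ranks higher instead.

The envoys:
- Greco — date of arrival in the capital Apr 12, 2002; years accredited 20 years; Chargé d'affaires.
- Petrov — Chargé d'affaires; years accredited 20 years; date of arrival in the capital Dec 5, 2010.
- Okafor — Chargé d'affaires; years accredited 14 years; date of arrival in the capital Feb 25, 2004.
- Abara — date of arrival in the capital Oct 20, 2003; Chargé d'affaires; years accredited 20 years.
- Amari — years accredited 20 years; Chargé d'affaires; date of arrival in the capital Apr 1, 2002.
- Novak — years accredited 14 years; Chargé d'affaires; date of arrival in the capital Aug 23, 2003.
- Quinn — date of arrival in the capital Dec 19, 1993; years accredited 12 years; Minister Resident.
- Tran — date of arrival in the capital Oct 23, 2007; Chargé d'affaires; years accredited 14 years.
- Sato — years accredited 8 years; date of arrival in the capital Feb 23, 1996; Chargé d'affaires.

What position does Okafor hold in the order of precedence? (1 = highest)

By class of mission: Quinn (Minister Resident); then Sato, Tran, Okafor, Novak, Petrov, Abara, Greco and Amari (Chargé d'affaires).
Among Sato, Tran, Okafor, Novak, Petrov, Abara, Greco and Amari, by years accredited (lower first): Sato (8 years) before Tran, Okafor and Novak (14 years) before Petrov, Abara, Greco and Amari (20 years).
Among Tran, Okafor and Novak, by date of arrival in the capital (later first) (reversed rule for this group): Tran (Oct 23, 2007) before Okafor (Feb 25, 2004) before Novak (Aug 23, 2003).
Among Petrov, Abara, Greco and Amari, by date of arrival in the capital (later first) (reversed rule for this group): Petrov (Dec 5, 2010) before Abara (Oct 20, 2003) before Greco (Apr 12, 2002) before Amari (Apr 1, 2002).
Order: Quinn, Sato, Tran, Okafor, Novak, Petrov, Abara, Greco, Amari. So position 4.

4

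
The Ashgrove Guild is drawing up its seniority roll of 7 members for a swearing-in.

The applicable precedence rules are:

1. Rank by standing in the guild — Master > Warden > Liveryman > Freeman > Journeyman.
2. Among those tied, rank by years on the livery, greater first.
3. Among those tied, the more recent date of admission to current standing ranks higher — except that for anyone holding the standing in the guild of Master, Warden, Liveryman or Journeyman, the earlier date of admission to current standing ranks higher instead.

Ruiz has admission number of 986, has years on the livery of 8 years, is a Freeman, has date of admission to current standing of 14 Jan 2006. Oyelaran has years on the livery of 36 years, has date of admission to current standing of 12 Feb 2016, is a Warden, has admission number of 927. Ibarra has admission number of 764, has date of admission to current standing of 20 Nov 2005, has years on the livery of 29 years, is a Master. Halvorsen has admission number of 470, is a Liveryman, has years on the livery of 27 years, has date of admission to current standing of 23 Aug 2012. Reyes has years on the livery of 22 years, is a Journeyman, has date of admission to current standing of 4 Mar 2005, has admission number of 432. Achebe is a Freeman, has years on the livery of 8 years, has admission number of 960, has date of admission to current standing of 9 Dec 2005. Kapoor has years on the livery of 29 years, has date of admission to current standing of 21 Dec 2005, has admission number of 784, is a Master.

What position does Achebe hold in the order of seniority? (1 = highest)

6

By standing in the guild: Ibarra and Kapoor (Master); then Oyelaran (Warden); then Halvorsen (Liveryman); then Ruiz and Achebe (Freeman); then Reyes (Journeyman).
Ibarra and Kapoor both have years on the livery 29 years, so the next rule applies.
Among Ibarra and Kapoor, by date of admission to current standing (earlier first) (reversed rule for this group): Ibarra (20 Nov 2005) before Kapoor (21 Dec 2005).
Ruiz and Achebe both have years on the livery 8 years, so the next rule applies.
Among Ruiz and Achebe, by date of admission to current standing (later first): Ruiz (14 Jan 2006) before Achebe (9 Dec 2005).
Order: Ibarra, Kapoor, Oyelaran, Halvorsen, Ruiz, Achebe, Reyes. So position 6.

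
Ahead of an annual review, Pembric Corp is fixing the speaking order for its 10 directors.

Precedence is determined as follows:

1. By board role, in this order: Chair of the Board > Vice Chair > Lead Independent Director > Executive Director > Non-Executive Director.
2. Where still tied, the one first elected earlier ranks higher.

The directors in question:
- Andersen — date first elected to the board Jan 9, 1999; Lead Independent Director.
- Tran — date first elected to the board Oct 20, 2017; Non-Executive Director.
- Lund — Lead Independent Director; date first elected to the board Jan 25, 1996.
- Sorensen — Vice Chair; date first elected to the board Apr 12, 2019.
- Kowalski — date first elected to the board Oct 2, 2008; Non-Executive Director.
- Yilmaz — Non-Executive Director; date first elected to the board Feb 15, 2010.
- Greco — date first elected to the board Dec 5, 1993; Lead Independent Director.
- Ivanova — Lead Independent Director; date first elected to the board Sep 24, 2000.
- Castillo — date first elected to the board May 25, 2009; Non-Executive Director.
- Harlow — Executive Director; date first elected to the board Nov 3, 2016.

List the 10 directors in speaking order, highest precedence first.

By board role: Sorensen (Vice Chair); then Greco, Lund, Andersen and Ivanova (Lead Independent Director); then Harlow (Executive Director); then Kowalski, Castillo, Yilmaz and Tran (Non-Executive Director).
Among Greco, Lund, Andersen and Ivanova, by date first elected to the board (earlier first): Greco (Dec 5, 1993) before Lund (Jan 25, 1996) before Andersen (Jan 9, 1999) before Ivanova (Sep 24, 2000).
Among Kowalski, Castillo, Yilmaz and Tran, by date first elected to the board (earlier first): Kowalski (Oct 2, 2008) before Castillo (May 25, 2009) before Yilmaz (Feb 15, 2010) before Tran (Oct 20, 2017).
Full order: Sorensen, Greco, Lund, Andersen, Ivanova, Harlow, Kowalski, Castillo, Yilmaz, Tran.

Sorensen, Greco, Lund, Andersen, Ivanova, Harlow, Kowalski, Castillo, Yilmaz, Tran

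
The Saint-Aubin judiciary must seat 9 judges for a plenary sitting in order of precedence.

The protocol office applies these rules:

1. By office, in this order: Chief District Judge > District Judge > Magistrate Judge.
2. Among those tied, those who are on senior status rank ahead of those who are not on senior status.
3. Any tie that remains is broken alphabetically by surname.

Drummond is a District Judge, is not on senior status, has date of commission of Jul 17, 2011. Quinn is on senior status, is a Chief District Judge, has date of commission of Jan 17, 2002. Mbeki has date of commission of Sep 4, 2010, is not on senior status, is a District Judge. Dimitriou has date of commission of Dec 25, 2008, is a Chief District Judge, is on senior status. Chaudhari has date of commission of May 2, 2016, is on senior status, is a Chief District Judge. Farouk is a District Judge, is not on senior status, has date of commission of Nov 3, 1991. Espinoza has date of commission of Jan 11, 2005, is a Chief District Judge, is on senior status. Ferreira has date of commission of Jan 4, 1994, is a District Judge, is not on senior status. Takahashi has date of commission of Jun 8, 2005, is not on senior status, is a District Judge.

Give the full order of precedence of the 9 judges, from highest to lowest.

By office: Chaudhari, Dimitriou, Espinoza and Quinn (Chief District Judge); then Drummond, Farouk, Ferreira, Mbeki and Takahashi (District Judge).
Chaudhari, Dimitriou, Espinoza and Quinn are each on senior status, so the next rule applies.
Among Chaudhari, Dimitriou, Espinoza and Quinn, alphabetically by surname: Chaudhari before Dimitriou before Espinoza before Quinn.
Drummond, Farouk, Ferreira, Mbeki and Takahashi are each not on senior status, so the next rule applies.
Among Drummond, Farouk, Ferreira, Mbeki and Takahashi, alphabetically by surname: Drummond before Farouk before Ferreira before Mbeki before Takahashi.
Full order: Chaudhari, Dimitriou, Espinoza, Quinn, Drummond, Farouk, Ferreira, Mbeki, Takahashi.

Chaudhari, Dimitriou, Espinoza, Quinn, Drummond, Farouk, Ferreira, Mbeki, Takahashi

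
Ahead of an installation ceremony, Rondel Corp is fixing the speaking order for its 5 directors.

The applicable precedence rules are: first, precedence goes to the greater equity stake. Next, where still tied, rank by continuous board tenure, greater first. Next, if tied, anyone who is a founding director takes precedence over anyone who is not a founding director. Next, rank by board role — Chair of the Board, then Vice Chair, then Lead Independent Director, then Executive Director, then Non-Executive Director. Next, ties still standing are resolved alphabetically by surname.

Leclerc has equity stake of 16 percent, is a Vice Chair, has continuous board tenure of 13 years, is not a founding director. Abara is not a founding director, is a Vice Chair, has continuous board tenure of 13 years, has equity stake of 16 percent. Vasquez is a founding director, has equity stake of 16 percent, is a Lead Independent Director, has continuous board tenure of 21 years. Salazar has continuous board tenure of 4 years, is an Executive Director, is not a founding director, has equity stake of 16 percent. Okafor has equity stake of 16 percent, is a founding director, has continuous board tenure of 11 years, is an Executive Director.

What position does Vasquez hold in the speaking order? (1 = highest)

1

By equity stake (higher first): Vasquez, Abara, Leclerc, Okafor and Salazar (each 16 percent).
Among Vasquez, Abara, Leclerc, Okafor and Salazar, by continuous board tenure (higher first): Vasquez (21 years) before Abara and Leclerc (13 years) before Okafor (11 years) before Salazar (4 years).
Abara and Leclerc are each not a founding director, so the next rule applies.
Abara and Leclerc are each Vice Chair, so the next rule applies.
Among Abara and Leclerc, alphabetically by surname: Abara before Leclerc.
Order: Vasquez, Abara, Leclerc, Okafor, Salazar. So position 1.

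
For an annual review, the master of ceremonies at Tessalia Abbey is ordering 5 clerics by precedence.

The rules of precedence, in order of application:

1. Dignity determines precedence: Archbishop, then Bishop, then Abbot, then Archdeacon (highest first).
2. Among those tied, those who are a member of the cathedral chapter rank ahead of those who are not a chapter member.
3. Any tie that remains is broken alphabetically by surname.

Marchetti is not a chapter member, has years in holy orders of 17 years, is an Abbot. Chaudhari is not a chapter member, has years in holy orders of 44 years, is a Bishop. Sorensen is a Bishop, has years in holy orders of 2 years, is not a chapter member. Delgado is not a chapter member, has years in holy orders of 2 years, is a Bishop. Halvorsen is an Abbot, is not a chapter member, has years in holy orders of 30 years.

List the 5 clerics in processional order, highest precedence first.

By dignity: Chaudhari, Delgado and Sorensen (Bishop); then Halvorsen and Marchetti (Abbot).
Chaudhari, Delgado and Sorensen are each not a chapter member, so the next rule applies.
Among Chaudhari, Delgado and Sorensen, alphabetically by surname: Chaudhari before Delgado before Sorensen.
Halvorsen and Marchetti are each not a chapter member, so the next rule applies.
Among Halvorsen and Marchetti, alphabetically by surname: Halvorsen before Marchetti.
Full order: Chaudhari, Delgado, Sorensen, Halvorsen, Marchetti.

Chaudhari, Delgado, Sorensen, Halvorsen, Marchetti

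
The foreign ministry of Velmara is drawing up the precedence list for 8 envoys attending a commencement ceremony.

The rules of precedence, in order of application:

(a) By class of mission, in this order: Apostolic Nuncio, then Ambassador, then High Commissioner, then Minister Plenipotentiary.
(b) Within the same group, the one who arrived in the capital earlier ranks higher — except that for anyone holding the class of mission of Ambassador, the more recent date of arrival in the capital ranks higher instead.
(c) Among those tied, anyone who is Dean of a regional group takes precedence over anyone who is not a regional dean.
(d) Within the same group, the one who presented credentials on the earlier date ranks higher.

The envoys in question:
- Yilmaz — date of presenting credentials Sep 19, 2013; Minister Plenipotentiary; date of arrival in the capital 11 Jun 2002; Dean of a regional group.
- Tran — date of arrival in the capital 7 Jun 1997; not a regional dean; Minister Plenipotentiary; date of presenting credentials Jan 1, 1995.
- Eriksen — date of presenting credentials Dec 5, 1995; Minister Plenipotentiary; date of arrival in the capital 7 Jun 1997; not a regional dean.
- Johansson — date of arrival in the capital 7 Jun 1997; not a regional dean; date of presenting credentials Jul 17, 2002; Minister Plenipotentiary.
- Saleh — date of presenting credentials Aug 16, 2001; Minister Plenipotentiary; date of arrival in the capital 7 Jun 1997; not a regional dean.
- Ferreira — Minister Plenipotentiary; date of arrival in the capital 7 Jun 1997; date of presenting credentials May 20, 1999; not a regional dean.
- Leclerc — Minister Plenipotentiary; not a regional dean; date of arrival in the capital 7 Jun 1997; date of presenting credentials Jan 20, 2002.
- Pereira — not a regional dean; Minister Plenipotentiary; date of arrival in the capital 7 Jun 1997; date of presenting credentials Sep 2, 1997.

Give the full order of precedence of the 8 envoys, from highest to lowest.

Tran, Eriksen, Pereira, Ferreira, Saleh, Leclerc, Johansson, Yilmaz

By class of mission: Tran, Eriksen, Pereira, Ferreira, Saleh, Leclerc, Johansson and Yilmaz (Minister Plenipotentiary).
Among Tran, Eriksen, Pereira, Ferreira, Saleh, Leclerc, Johansson and Yilmaz, by date of arrival in the capital (earlier first): Tran, Eriksen, Pereira, Ferreira, Saleh, Leclerc and Johansson (7 Jun 1997) before Yilmaz (11 Jun 2002).
Tran, Eriksen, Pereira, Ferreira, Saleh, Leclerc and Johansson are each not a regional dean, so the next rule applies.
Among Tran, Eriksen, Pereira, Ferreira, Saleh, Leclerc and Johansson, by date of presenting credentials (earlier first): Tran (Jan 1, 1995) before Eriksen (Dec 5, 1995) before Pereira (Sep 2, 1997) before Ferreira (May 20, 1999) before Saleh (Aug 16, 2001) before Leclerc (Jan 20, 2002) before Johansson (Jul 17, 2002).
Full order: Tran, Eriksen, Pereira, Ferreira, Saleh, Leclerc, Johansson, Yilmaz.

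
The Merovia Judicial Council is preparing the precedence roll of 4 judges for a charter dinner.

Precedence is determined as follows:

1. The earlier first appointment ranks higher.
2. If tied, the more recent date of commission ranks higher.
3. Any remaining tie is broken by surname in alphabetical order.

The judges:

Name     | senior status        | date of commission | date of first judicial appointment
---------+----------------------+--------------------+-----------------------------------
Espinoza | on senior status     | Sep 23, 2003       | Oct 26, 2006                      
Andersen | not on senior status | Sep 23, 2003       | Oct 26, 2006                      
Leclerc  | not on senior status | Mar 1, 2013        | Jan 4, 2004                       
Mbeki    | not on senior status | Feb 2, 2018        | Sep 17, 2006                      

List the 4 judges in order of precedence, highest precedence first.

Leclerc, Mbeki, Andersen, Espinoza

By date of first judicial appointment (earlier first): Leclerc (Jan 4, 2004); then Mbeki (Sep 17, 2006); then Andersen and Espinoza (both Oct 26, 2006).
Andersen and Espinoza both have date of commission Sep 23, 2003, so the next rule applies.
Among Andersen and Espinoza, alphabetically by surname: Andersen before Espinoza.
Full order: Leclerc, Mbeki, Andersen, Espinoza.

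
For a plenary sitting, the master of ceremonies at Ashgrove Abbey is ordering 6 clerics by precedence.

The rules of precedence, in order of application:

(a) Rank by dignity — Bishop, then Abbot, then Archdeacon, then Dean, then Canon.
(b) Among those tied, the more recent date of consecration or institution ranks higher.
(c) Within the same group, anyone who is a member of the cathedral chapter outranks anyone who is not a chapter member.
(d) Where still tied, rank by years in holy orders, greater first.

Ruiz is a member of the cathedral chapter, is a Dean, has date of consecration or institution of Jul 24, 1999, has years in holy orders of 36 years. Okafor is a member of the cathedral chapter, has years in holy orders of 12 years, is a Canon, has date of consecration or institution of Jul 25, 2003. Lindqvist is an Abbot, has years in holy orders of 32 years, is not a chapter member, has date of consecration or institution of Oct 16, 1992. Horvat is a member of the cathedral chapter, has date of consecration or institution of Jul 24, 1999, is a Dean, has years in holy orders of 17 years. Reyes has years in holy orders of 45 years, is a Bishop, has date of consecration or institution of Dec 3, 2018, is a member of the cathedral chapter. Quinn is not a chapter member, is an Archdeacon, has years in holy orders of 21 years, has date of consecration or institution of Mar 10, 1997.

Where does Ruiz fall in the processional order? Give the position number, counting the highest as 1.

By dignity: Reyes (Bishop); then Lindqvist (Abbot); then Quinn (Archdeacon); then Ruiz and Horvat (Dean); then Okafor (Canon).
Ruiz and Horvat both have date of consecration or institution Jul 24, 1999, so the next rule applies.
Ruiz and Horvat are each a member of the cathedral chapter, so the next rule applies.
Among Ruiz and Horvat, by years in holy orders (higher first): Ruiz (36 years) before Horvat (17 years).
Order: Reyes, Lindqvist, Quinn, Ruiz, Horvat, Okafor. So position 4.

4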